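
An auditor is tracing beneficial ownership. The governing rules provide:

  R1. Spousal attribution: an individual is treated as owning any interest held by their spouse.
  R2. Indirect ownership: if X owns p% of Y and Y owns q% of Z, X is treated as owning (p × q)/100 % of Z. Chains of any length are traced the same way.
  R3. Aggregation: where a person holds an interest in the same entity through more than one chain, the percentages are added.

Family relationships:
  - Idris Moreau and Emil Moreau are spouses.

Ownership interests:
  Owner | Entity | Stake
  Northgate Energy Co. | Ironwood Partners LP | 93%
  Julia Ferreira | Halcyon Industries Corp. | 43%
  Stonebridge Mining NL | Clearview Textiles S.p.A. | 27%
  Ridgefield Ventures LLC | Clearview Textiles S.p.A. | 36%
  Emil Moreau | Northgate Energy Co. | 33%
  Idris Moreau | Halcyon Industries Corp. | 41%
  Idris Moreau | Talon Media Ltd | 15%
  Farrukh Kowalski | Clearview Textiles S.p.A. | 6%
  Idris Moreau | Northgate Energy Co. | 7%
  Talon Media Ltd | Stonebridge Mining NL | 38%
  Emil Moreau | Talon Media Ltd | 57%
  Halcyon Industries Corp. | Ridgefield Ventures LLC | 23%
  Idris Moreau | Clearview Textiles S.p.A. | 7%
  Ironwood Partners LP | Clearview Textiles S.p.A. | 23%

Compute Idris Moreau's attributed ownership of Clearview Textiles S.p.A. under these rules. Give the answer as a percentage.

By spousal attribution (R1), Idris Moreau is treated as also owning Emil Moreau's interest in Talon Media Ltd, giving 15% + 57% = 72%.
By spousal attribution (R1), Idris Moreau is treated as also owning Emil Moreau's interest in Northgate Energy Co, giving 7% + 33% = 40%.
Chain via Talon Media Ltd → Stonebridge Mining NL (R2): 72% × 38% × 27% = 7.3872% of Clearview Textiles S.p.A.
Chain via Northgate Energy Co. → Ironwood Partners LP (R2): 40% × 93% × 23% = 8.556% of Clearview Textiles S.p.A.
Chain via Halcyon Industries Corp. → Ridgefield Ventures LLC (R2): 41% × 23% × 36% = 3.3948% of Clearview Textiles S.p.A.
Direct interest in Clearview Textiles S.p.A: 7%.
Aggregating (R3): 7.3872% + 8.556% + 3.3948% + 7% = 26.338%.

26.338%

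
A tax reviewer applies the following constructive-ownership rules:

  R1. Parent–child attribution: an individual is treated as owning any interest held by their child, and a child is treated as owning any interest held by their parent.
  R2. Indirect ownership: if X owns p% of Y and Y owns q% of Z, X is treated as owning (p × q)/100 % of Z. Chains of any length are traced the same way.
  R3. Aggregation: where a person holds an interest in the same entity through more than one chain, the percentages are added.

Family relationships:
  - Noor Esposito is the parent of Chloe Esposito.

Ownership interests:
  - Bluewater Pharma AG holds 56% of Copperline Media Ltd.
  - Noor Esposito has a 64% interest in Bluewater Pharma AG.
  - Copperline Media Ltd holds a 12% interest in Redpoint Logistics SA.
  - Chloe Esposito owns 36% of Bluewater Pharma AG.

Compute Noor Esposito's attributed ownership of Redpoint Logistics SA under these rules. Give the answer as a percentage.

By parent–child attribution (R1), Noor Esposito is treated as also owning Chloe Esposito's interest in Bluewater Pharma AG, giving 64% + 36% = 100%.
Chain via Bluewater Pharma AG → Copperline Media Ltd (R2): 100% × 56% × 12% = 6.72% of Redpoint Logistics SA.

6.72%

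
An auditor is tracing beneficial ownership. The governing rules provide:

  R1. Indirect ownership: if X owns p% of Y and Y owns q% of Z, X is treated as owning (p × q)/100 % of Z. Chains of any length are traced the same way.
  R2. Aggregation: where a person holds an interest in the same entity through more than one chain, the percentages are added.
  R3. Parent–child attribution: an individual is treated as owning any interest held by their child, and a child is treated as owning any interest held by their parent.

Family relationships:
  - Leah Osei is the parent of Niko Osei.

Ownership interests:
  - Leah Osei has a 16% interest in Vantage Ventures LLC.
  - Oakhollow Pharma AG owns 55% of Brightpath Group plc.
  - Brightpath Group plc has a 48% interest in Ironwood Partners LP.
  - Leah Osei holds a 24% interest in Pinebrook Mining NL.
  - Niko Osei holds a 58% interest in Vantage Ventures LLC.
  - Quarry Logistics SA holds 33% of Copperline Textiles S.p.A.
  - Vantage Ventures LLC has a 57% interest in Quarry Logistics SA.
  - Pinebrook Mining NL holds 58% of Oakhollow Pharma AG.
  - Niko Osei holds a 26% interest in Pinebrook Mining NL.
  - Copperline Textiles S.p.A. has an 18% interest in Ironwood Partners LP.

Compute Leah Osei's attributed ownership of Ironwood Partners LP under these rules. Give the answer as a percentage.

By parent–child attribution (R3), Leah Osei is treated as also owning Niko Osei's interest in Pinebrook Mining NL, giving 24% + 26% = 50%.
By parent–child attribution (R3), Leah Osei is treated as also owning Niko Osei's interest in Vantage Ventures LLC, giving 16% + 58% = 74%.
Chain via Pinebrook Mining NL → Oakhollow Pharma AG → Brightpath Group plc (R1): 50% × 58% × 55% × 48% = 7.656% of Ironwood Partners LP.
Chain via Vantage Ventures LLC → Quarry Logistics SA → Copperline Textiles S.p.A. (R1): 74% × 57% × 33% × 18% = 2.505492% of Ironwood Partners LP.
Aggregating (R2): 7.656% + 2.505492% = 10.161492%.

10.161492%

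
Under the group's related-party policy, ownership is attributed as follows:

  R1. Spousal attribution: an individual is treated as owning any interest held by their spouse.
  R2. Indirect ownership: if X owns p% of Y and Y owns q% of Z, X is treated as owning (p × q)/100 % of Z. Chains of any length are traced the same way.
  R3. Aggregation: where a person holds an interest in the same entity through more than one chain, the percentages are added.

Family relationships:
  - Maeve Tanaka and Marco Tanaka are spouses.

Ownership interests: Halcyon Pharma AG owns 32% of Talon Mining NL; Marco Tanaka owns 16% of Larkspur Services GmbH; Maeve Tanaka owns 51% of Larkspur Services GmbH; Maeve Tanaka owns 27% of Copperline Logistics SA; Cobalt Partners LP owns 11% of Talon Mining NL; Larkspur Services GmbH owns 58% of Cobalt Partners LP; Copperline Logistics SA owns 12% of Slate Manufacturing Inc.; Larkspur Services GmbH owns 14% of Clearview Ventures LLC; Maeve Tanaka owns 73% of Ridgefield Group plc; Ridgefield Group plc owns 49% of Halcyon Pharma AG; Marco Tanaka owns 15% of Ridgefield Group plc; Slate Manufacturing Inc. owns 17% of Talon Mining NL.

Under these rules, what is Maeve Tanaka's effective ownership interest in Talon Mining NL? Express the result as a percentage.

By spousal attribution (R1), Maeve Tanaka is treated as also owning Marco Tanaka's interest in Larkspur Services GmbH, giving 51% + 16% = 67%.
By spousal attribution (R1), Maeve Tanaka is treated as also owning Marco Tanaka's interest in Ridgefield Group plc, giving 73% + 15% = 88%.
Chain via Larkspur Services GmbH → Cobalt Partners LP (R2): 67% × 58% × 11% = 4.2746% of Talon Mining NL.
Chain via Copperline Logistics SA → Slate Manufacturing Inc. (R2): 27% × 12% × 17% = 0.5508% of Talon Mining NL.
Chain via Ridgefield Group plc → Halcyon Pharma AG (R2): 88% × 49% × 32% = 13.7984% of Talon Mining NL.
Aggregating (R3): 4.2746% + 0.5508% + 13.7984% = 18.6238%.

18.6238%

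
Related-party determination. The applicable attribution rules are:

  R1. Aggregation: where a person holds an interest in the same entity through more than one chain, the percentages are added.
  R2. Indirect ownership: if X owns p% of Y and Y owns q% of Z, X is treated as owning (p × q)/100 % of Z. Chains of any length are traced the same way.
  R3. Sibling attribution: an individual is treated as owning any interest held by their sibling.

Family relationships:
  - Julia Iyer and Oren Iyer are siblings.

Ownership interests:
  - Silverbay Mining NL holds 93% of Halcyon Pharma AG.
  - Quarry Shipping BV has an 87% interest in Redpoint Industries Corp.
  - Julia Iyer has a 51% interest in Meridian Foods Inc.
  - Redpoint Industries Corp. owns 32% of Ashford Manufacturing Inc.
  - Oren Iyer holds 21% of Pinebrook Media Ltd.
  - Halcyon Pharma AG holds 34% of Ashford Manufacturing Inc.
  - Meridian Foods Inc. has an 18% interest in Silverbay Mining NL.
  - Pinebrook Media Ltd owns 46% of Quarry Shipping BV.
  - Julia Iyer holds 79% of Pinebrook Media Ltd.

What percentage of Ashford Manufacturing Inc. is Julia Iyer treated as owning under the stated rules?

By sibling attribution (R3), Julia Iyer is treated as also owning Oren Iyer's interest in Pinebrook Media Ltd, giving 79% + 21% = 100%.
Chain via Pinebrook Media Ltd → Quarry Shipping BV → Redpoint Industries Corp. (R2): 100% × 46% × 87% × 32% = 12.8064% of Ashford Manufacturing Inc.
Chain via Meridian Foods Inc. → Silverbay Mining NL → Halcyon Pharma AG (R2): 51% × 18% × 93% × 34% = 2.902716% of Ashford Manufacturing Inc.
Aggregating (R1): 12.8064% + 2.902716% = 15.709116%.

15.709116%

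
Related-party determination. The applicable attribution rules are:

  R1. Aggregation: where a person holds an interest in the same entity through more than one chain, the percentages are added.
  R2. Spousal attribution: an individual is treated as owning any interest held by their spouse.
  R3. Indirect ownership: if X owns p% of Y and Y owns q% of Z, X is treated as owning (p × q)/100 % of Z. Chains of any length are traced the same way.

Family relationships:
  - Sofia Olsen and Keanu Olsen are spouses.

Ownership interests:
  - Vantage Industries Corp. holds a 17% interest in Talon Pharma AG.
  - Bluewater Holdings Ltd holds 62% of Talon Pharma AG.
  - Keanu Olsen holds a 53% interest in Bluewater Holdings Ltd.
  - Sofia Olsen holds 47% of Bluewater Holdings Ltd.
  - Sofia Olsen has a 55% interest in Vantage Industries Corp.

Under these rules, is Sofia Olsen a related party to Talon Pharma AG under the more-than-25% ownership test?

By spousal attribution (R2), Sofia Olsen is treated as also owning Keanu Olsen's interest in Bluewater Holdings Ltd, giving 47% + 53% = 100%.
Chain via Vantage Industries Corp. (R3): 55% × 17% = 9.35% of Talon Pharma AG.
Chain via Bluewater Holdings Ltd (R3): 100% × 62% = 62% of Talon Pharma AG.
Aggregating (R1): 9.35% + 62% = 71.35%.
71.35% exceeds the 25% threshold, so Sofia is a related party to Talon Pharma AG.

Yes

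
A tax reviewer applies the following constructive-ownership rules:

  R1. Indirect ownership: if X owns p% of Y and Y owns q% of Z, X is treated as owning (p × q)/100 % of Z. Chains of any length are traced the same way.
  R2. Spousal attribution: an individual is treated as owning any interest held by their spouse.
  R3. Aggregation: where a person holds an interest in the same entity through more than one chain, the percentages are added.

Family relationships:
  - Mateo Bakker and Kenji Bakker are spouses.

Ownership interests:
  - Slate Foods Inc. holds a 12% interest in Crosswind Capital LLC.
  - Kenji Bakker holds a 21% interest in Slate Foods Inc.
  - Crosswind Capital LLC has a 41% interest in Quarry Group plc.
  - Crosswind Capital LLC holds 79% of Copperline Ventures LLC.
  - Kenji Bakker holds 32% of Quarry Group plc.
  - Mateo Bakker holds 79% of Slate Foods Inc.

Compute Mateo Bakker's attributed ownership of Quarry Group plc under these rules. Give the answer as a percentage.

36.92%

By spousal attribution (R2), Mateo Bakker is treated as also owning Kenji Bakker's interest in Slate Foods Inc, giving 79% + 21% = 100%.
By spousal attribution (R2), Mateo Bakker is treated as owning Kenji Bakker's 32% interest in Quarry Group plc.
Chain via Slate Foods Inc. → Crosswind Capital LLC (R1): 100% × 12% × 41% = 4.92% of Quarry Group plc.
Direct interest in Quarry Group plc: 32%.
Aggregating (R3): 4.92% + 32% = 36.92%.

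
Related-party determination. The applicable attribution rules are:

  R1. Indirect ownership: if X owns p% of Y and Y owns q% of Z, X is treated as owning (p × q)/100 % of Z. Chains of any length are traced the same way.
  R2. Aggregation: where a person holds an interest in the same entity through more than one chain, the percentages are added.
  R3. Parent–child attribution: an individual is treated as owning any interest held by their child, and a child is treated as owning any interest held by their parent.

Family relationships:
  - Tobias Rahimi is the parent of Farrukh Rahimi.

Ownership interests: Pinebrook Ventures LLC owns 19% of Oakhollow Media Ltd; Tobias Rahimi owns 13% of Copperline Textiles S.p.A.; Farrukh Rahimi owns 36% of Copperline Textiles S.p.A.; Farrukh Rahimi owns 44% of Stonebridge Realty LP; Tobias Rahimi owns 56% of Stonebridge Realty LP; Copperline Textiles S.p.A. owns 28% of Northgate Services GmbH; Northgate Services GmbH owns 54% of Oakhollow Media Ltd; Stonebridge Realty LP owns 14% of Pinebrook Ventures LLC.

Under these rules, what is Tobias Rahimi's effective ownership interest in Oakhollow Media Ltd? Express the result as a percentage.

10.0688%

By parent–child attribution (R3), Tobias Rahimi is treated as also owning Farrukh Rahimi's interest in Copperline Textiles S.p.A, giving 13% + 36% = 49%.
By parent–child attribution (R3), Tobias Rahimi is treated as also owning Farrukh Rahimi's interest in Stonebridge Realty LP, giving 56% + 44% = 100%.
Chain via Copperline Textiles S.p.A. → Northgate Services GmbH (R1): 49% × 28% × 54% = 7.4088% of Oakhollow Media Ltd.
Chain via Stonebridge Realty LP → Pinebrook Ventures LLC (R1): 100% × 14% × 19% = 2.66% of Oakhollow Media Ltd.
Aggregating (R2): 7.4088% + 2.66% = 10.0688%.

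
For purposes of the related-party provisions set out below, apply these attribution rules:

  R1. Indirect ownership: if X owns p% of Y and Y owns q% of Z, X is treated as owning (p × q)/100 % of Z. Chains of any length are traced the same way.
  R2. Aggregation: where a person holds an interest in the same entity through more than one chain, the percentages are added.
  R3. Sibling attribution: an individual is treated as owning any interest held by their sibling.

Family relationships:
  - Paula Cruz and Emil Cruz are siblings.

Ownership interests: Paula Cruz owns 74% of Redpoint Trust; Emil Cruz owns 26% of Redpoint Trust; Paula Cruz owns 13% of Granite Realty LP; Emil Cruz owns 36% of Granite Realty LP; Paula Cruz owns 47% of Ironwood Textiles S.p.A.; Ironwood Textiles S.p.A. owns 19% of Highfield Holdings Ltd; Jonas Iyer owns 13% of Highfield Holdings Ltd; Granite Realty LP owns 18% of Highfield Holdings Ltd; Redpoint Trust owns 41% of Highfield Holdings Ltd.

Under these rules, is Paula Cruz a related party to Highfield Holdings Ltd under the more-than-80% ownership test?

No

By sibling attribution (R3), Paula Cruz is treated as also owning Emil Cruz's interest in Granite Realty LP, giving 13% + 36% = 49%.
By sibling attribution (R3), Paula Cruz is treated as also owning Emil Cruz's interest in Redpoint Trust, giving 74% + 26% = 100%.
Chain via Granite Realty LP (R1): 49% × 18% = 8.82% of Highfield Holdings Ltd.
Chain via Ironwood Textiles S.p.A. (R1): 47% × 19% = 8.93% of Highfield Holdings Ltd.
Chain via Redpoint Trust (R1): 100% × 41% = 41% of Highfield Holdings Ltd.
Aggregating (R2): 8.82% + 8.93% + 41% = 58.75%.
58.75% does not exceed the 80% threshold, so Paula is not a related party to Highfield Holdings Ltd.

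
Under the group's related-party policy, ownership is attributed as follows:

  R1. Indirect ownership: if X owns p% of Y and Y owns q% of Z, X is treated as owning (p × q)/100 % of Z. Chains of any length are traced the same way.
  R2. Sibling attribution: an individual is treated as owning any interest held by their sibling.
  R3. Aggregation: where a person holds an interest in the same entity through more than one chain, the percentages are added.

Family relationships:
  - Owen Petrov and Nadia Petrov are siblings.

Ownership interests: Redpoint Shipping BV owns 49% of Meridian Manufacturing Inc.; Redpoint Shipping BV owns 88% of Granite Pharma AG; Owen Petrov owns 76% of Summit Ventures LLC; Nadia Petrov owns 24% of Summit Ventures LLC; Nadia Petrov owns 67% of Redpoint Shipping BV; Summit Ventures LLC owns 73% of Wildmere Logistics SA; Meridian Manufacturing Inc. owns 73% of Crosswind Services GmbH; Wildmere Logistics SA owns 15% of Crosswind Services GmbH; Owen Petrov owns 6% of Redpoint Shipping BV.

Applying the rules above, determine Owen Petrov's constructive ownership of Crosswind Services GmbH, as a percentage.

By sibling attribution (R2), Owen Petrov is treated as also owning Nadia Petrov's interest in Summit Ventures LLC, giving 76% + 24% = 100%.
By sibling attribution (R2), Owen Petrov is treated as also owning Nadia Petrov's interest in Redpoint Shipping BV, giving 6% + 67% = 73%.
Chain via Summit Ventures LLC → Wildmere Logistics SA (R1): 100% × 73% × 15% = 10.95% of Crosswind Services GmbH.
Chain via Redpoint Shipping BV → Meridian Manufacturing Inc. (R1): 73% × 49% × 73% = 26.1121% of Crosswind Services GmbH.
Aggregating (R3): 10.95% + 26.1121% = 37.0621%.

37.0621%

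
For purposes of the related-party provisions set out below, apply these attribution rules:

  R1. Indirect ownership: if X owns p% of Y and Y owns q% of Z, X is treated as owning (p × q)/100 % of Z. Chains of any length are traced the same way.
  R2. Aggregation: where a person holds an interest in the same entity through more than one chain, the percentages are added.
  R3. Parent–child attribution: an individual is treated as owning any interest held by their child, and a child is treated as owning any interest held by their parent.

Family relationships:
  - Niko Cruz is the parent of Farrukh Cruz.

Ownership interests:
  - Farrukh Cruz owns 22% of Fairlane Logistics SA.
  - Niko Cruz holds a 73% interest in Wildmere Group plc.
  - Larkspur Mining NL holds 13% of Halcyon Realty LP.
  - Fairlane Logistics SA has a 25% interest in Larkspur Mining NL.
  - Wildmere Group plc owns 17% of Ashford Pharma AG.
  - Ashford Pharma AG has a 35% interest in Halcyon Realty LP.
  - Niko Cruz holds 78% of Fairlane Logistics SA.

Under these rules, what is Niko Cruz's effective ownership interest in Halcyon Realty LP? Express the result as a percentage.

7.5935%

By parent–child attribution (R3), Niko Cruz is treated as also owning Farrukh Cruz's interest in Fairlane Logistics SA, giving 78% + 22% = 100%.
Chain via Fairlane Logistics SA → Larkspur Mining NL (R1): 100% × 25% × 13% = 3.25% of Halcyon Realty LP.
Chain via Wildmere Group plc → Ashford Pharma AG (R1): 73% × 17% × 35% = 4.3435% of Halcyon Realty LP.
Aggregating (R2): 3.25% + 4.3435% = 7.5935%.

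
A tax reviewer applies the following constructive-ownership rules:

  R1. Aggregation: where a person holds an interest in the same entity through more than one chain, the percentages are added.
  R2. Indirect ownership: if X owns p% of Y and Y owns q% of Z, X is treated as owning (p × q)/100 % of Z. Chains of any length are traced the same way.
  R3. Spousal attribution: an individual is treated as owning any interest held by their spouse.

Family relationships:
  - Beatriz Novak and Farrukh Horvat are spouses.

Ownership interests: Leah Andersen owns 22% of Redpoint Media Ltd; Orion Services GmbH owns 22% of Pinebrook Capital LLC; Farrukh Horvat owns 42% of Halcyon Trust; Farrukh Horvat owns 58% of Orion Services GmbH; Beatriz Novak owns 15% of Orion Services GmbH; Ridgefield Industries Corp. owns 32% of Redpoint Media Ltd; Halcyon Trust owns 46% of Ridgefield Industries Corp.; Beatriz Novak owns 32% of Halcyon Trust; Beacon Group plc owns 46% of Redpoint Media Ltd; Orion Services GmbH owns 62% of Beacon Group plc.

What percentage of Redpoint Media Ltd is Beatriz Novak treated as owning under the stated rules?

By spousal attribution (R3), Beatriz Novak is treated as also owning Farrukh Horvat's interest in Halcyon Trust, giving 32% + 42% = 74%.
By spousal attribution (R3), Beatriz Novak is treated as also owning Farrukh Horvat's interest in Orion Services GmbH, giving 15% + 58% = 73%.
Chain via Halcyon Trust → Ridgefield Industries Corp. (R2): 74% × 46% × 32% = 10.8928% of Redpoint Media Ltd.
Chain via Orion Services GmbH → Beacon Group plc (R2): 73% × 62% × 46% = 20.8196% of Redpoint Media Ltd.
Aggregating (R1): 10.8928% + 20.8196% = 31.7124%.

31.7124%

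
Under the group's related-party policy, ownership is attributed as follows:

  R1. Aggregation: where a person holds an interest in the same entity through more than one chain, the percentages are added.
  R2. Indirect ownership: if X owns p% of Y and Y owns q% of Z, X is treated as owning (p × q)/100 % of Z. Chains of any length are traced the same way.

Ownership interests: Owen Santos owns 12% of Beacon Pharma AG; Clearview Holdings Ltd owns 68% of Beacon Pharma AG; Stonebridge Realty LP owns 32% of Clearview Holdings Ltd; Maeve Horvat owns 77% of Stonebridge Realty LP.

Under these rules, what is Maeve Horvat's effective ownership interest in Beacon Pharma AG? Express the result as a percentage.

16.7552%

Chain via Stonebridge Realty LP → Clearview Holdings Ltd (R2): 77% × 32% × 68% = 16.7552% of Beacon Pharma AG.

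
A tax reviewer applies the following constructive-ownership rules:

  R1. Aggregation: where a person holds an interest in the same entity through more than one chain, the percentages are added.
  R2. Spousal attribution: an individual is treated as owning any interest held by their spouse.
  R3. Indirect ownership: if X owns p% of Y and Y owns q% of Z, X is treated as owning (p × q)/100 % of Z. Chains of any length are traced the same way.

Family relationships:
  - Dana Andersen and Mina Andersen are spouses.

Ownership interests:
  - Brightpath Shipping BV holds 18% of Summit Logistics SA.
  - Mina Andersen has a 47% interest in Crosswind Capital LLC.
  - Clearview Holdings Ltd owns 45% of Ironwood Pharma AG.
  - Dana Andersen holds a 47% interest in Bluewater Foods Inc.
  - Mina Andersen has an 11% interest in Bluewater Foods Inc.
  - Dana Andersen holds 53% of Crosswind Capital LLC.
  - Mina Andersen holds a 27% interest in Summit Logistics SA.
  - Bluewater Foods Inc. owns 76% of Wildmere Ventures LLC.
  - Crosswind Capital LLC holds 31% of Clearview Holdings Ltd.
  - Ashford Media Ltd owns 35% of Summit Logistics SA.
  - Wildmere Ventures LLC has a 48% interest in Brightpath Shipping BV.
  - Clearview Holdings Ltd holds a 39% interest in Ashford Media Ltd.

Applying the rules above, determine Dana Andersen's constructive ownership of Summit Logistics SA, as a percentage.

35.040012%

By spousal attribution (R2), Dana Andersen is treated as also owning Mina Andersen's interest in Crosswind Capital LLC, giving 53% + 47% = 100%.
By spousal attribution (R2), Dana Andersen is treated as also owning Mina Andersen's interest in Bluewater Foods Inc, giving 47% + 11% = 58%.
By spousal attribution (R2), Dana Andersen is treated as owning Mina Andersen's 27% interest in Summit Logistics SA.
Chain via Crosswind Capital LLC → Clearview Holdings Ltd → Ashford Media Ltd (R3): 100% × 31% × 39% × 35% = 4.2315% of Summit Logistics SA.
Chain via Bluewater Foods Inc. → Wildmere Ventures LLC → Brightpath Shipping BV (R3): 58% × 76% × 48% × 18% = 3.808512% of Summit Logistics SA.
Direct interest in Summit Logistics SA: 27%.
Aggregating (R1): 4.2315% + 3.808512% + 27% = 35.040012%.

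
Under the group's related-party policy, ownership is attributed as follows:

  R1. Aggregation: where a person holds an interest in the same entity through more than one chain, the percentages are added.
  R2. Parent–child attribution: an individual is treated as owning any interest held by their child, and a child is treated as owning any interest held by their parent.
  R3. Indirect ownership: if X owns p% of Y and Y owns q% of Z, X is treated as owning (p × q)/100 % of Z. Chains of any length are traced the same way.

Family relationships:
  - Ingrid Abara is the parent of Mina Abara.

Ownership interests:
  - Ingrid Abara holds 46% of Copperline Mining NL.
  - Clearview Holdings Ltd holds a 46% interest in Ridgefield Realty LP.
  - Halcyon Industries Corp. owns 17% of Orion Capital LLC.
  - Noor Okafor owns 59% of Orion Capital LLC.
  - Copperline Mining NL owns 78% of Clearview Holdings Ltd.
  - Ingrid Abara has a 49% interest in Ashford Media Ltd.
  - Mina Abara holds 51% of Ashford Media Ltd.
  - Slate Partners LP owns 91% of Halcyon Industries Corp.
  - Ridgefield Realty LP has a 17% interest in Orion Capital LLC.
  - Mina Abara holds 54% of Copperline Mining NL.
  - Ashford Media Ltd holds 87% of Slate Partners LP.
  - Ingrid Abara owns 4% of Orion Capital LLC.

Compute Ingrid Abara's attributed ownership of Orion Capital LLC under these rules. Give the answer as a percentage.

23.5585%

By parent–child attribution (R2), Ingrid Abara is treated as also owning Mina Abara's interest in Copperline Mining NL, giving 46% + 54% = 100%.
By parent–child attribution (R2), Ingrid Abara is treated as also owning Mina Abara's interest in Ashford Media Ltd, giving 49% + 51% = 100%.
Chain via Copperline Mining NL → Clearview Holdings Ltd → Ridgefield Realty LP (R3): 100% × 78% × 46% × 17% = 6.0996% of Orion Capital LLC.
Chain via Ashford Media Ltd → Slate Partners LP → Halcyon Industries Corp. (R3): 100% × 87% × 91% × 17% = 13.4589% of Orion Capital LLC.
Direct interest in Orion Capital LLC: 4%.
Aggregating (R1): 6.0996% + 13.4589% + 4% = 23.5585%.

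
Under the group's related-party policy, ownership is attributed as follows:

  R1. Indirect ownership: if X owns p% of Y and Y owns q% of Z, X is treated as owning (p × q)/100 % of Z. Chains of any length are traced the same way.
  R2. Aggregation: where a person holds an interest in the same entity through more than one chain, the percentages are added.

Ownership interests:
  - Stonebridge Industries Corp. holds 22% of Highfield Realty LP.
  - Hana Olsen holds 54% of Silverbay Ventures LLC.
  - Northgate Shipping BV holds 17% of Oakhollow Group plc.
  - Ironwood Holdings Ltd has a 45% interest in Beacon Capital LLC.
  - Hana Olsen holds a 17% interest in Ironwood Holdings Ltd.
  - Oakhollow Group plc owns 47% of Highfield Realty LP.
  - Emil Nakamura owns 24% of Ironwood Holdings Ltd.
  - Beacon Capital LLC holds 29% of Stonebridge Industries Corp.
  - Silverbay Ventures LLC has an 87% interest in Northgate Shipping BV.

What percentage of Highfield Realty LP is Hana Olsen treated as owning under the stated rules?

Chain via Ironwood Holdings Ltd → Beacon Capital LLC → Stonebridge Industries Corp. (R1): 17% × 45% × 29% × 22% = 0.48807% of Highfield Realty LP.
Chain via Silverbay Ventures LLC → Northgate Shipping BV → Oakhollow Group plc (R1): 54% × 87% × 17% × 47% = 3.753702% of Highfield Realty LP.
Aggregating (R2): 0.48807% + 3.753702% = 4.241772%.

4.241772%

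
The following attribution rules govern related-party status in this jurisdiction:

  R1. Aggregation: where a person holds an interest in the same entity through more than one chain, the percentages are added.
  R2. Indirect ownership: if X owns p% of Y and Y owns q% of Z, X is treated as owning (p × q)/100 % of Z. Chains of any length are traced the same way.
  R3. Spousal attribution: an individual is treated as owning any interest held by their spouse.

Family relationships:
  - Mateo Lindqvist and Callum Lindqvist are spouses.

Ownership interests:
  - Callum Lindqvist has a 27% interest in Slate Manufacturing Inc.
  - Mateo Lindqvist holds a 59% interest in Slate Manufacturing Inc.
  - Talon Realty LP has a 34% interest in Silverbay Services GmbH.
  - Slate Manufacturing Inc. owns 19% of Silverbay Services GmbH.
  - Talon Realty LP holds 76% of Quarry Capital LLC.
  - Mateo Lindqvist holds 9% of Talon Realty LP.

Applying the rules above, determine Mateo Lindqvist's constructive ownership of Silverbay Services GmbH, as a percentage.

19.4%

By spousal attribution (R3), Mateo Lindqvist is treated as also owning Callum Lindqvist's interest in Slate Manufacturing Inc, giving 59% + 27% = 86%.
Chain via Slate Manufacturing Inc. (R2): 86% × 19% = 16.34% of Silverbay Services GmbH.
Chain via Talon Realty LP (R2): 9% × 34% = 3.06% of Silverbay Services GmbH.
Aggregating (R1): 16.34% + 3.06% = 19.4%.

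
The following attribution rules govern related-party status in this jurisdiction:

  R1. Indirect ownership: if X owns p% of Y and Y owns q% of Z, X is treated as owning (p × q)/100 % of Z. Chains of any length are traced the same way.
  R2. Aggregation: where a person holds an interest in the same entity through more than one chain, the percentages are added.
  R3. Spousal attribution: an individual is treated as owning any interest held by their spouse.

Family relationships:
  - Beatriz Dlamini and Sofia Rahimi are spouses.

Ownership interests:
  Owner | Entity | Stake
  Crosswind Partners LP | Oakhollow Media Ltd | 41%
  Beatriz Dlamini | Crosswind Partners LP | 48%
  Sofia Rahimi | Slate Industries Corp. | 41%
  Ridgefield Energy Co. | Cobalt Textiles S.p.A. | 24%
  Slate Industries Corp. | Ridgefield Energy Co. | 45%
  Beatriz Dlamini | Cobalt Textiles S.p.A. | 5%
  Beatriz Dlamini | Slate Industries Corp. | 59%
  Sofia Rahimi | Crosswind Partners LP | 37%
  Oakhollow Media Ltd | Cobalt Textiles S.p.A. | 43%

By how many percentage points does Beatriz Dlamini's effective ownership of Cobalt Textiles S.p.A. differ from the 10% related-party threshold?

By spousal attribution (R3), Beatriz Dlamini is treated as also owning Sofia Rahimi's interest in Slate Industries Corp, giving 59% + 41% = 100%.
By spousal attribution (R3), Beatriz Dlamini is treated as also owning Sofia Rahimi's interest in Crosswind Partners LP, giving 48% + 37% = 85%.
Chain via Slate Industries Corp. → Ridgefield Energy Co. (R1): 100% × 45% × 24% = 10.8% of Cobalt Textiles S.p.A.
Chain via Crosswind Partners LP → Oakhollow Media Ltd (R1): 85% × 41% × 43% = 14.9855% of Cobalt Textiles S.p.A.
Direct interest in Cobalt Textiles S.p.A: 5%.
Aggregating (R2): 10.8% + 14.9855% + 5% = 30.7855%.
30.7855% exceeds the 10% threshold by 20.7855 percentage points.

20.7855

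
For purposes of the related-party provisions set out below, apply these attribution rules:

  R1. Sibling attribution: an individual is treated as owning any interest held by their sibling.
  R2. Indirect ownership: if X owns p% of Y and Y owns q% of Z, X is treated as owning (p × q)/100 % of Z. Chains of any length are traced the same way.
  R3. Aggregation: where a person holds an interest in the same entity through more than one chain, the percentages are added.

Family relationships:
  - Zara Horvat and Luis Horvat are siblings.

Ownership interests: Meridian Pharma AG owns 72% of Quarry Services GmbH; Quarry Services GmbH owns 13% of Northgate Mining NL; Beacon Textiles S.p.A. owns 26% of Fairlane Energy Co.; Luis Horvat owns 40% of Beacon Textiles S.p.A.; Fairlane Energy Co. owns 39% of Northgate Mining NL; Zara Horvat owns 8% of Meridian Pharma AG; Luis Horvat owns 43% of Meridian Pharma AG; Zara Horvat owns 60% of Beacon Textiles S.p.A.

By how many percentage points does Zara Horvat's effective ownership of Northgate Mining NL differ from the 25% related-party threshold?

10.0864

By sibling attribution (R1), Zara Horvat is treated as also owning Luis Horvat's interest in Meridian Pharma AG, giving 8% + 43% = 51%.
By sibling attribution (R1), Zara Horvat is treated as also owning Luis Horvat's interest in Beacon Textiles S.p.A, giving 60% + 40% = 100%.
Chain via Meridian Pharma AG → Quarry Services GmbH (R2): 51% × 72% × 13% = 4.7736% of Northgate Mining NL.
Chain via Beacon Textiles S.p.A. → Fairlane Energy Co. (R2): 100% × 26% × 39% = 10.14% of Northgate Mining NL.
Aggregating (R3): 4.7736% + 10.14% = 14.9136%.
14.9136% falls short of the 25% threshold by 10.0864 percentage points.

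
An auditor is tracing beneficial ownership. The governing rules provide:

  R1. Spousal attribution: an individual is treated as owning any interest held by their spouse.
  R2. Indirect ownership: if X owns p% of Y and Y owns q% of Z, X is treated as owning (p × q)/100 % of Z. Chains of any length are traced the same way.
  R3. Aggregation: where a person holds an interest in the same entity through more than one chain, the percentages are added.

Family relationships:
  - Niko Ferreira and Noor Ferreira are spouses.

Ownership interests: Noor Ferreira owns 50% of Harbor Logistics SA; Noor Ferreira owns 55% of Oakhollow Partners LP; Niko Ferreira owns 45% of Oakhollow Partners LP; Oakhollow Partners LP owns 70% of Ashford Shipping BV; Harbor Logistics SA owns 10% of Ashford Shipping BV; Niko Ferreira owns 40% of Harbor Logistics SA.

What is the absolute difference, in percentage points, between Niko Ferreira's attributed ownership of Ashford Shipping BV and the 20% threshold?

59

By spousal attribution (R1), Niko Ferreira is treated as also owning Noor Ferreira's interest in Harbor Logistics SA, giving 40% + 50% = 90%.
By spousal attribution (R1), Niko Ferreira is treated as also owning Noor Ferreira's interest in Oakhollow Partners LP, giving 45% + 55% = 100%.
Chain via Harbor Logistics SA (R2): 90% × 10% = 9% of Ashford Shipping BV.
Chain via Oakhollow Partners LP (R2): 100% × 70% = 70% of Ashford Shipping BV.
Aggregating (R3): 9% + 70% = 79%.
79% exceeds the 20% threshold by 59 percentage points.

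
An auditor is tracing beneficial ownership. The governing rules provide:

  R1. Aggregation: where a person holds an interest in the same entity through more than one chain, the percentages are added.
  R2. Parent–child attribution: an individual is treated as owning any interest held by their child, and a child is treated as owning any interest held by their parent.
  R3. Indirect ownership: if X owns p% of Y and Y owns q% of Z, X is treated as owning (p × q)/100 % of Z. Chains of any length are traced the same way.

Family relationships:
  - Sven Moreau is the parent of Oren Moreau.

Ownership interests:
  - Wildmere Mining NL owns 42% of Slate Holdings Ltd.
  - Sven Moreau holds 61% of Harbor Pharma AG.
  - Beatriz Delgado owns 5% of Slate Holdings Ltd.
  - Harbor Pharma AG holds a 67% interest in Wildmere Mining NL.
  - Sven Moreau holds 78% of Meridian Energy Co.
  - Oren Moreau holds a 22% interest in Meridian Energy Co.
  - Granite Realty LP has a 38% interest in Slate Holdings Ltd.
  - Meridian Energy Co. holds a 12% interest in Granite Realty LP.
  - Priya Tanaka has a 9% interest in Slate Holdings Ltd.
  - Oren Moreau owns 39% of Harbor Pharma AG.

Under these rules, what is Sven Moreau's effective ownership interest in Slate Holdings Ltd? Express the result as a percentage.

By parent–child attribution (R2), Sven Moreau is treated as also owning Oren Moreau's interest in Harbor Pharma AG, giving 61% + 39% = 100%.
By parent–child attribution (R2), Sven Moreau is treated as also owning Oren Moreau's interest in Meridian Energy Co, giving 78% + 22% = 100%.
Chain via Harbor Pharma AG → Wildmere Mining NL (R3): 100% × 67% × 42% = 28.14% of Slate Holdings Ltd.
Chain via Meridian Energy Co. → Granite Realty LP (R3): 100% × 12% × 38% = 4.56% of Slate Holdings Ltd.
Aggregating (R1): 28.14% + 4.56% = 32.7%.

32.7%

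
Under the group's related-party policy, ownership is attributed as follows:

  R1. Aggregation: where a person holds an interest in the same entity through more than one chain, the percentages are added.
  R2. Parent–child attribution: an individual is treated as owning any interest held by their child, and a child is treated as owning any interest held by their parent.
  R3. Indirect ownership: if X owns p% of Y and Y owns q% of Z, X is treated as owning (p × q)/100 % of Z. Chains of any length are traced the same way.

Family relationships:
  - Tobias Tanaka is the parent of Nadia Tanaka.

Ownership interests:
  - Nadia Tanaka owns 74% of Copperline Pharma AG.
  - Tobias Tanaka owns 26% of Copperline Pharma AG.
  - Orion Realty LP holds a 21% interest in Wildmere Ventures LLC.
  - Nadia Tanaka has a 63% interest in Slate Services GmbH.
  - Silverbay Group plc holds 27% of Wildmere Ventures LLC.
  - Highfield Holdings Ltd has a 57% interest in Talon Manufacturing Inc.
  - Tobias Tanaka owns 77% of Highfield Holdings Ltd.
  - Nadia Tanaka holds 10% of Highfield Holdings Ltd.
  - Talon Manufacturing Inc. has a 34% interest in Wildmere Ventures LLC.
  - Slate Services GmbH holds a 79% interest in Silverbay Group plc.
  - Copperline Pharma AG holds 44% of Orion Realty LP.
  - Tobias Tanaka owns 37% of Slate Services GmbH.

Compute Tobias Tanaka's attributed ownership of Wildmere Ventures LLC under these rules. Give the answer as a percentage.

47.4306%

By parent–child attribution (R2), Tobias Tanaka is treated as also owning Nadia Tanaka's interest in Copperline Pharma AG, giving 26% + 74% = 100%.
By parent–child attribution (R2), Tobias Tanaka is treated as also owning Nadia Tanaka's interest in Slate Services GmbH, giving 37% + 63% = 100%.
By parent–child attribution (R2), Tobias Tanaka is treated as also owning Nadia Tanaka's interest in Highfield Holdings Ltd, giving 77% + 10% = 87%.
Chain via Copperline Pharma AG → Orion Realty LP (R3): 100% × 44% × 21% = 9.24% of Wildmere Ventures LLC.
Chain via Slate Services GmbH → Silverbay Group plc (R3): 100% × 79% × 27% = 21.33% of Wildmere Ventures LLC.
Chain via Highfield Holdings Ltd → Talon Manufacturing Inc. (R3): 87% × 57% × 34% = 16.8606% of Wildmere Ventures LLC.
Aggregating (R1): 9.24% + 21.33% + 16.8606% = 47.4306%.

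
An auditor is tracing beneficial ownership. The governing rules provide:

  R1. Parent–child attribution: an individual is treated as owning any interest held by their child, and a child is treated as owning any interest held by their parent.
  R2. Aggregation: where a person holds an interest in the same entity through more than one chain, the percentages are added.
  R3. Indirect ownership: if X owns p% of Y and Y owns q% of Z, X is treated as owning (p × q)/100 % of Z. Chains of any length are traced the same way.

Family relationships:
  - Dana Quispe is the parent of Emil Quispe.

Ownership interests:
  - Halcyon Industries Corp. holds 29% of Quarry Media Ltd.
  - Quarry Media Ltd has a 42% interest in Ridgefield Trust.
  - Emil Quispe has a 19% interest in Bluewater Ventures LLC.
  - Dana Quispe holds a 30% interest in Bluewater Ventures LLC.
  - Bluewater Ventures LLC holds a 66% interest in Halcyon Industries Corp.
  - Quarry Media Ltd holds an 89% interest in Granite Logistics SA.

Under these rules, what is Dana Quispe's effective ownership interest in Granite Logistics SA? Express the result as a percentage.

8.346954%

By parent–child attribution (R1), Dana Quispe is treated as also owning Emil Quispe's interest in Bluewater Ventures LLC, giving 30% + 19% = 49%.
Chain via Bluewater Ventures LLC → Halcyon Industries Corp. → Quarry Media Ltd (R3): 49% × 66% × 29% × 89% = 8.346954% of Granite Logistics SA.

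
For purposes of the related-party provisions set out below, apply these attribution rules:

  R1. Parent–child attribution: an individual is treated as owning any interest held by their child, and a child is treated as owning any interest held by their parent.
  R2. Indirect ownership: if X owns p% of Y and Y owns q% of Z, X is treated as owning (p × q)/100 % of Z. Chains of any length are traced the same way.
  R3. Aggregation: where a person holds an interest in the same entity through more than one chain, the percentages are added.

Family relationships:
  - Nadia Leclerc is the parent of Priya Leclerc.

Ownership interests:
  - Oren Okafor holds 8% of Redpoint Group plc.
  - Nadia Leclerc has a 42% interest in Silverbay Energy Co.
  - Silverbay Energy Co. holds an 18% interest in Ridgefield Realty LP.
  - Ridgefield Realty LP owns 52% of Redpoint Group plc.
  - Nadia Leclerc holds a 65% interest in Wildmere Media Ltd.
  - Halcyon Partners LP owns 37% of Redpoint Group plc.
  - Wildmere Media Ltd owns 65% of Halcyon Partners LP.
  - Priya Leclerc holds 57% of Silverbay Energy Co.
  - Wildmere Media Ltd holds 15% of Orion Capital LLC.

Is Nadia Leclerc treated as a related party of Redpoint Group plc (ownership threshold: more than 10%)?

By parent–child attribution (R1), Nadia Leclerc is treated as also owning Priya Leclerc's interest in Silverbay Energy Co, giving 42% + 57% = 99%.
Chain via Wildmere Media Ltd → Halcyon Partners LP (R2): 65% × 65% × 37% = 15.6325% of Redpoint Group plc.
Chain via Silverbay Energy Co. → Ridgefield Realty LP (R2): 99% × 18% × 52% = 9.2664% of Redpoint Group plc.
Aggregating (R3): 15.6325% + 9.2664% = 24.8989%.
24.8989% exceeds the 10% threshold, so Nadia is a related party to Redpoint Group plc.

Yes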